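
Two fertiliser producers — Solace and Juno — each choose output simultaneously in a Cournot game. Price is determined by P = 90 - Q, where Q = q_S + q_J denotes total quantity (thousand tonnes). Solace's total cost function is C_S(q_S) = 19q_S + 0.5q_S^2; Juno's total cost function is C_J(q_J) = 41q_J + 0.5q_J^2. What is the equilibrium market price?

60

Solace's profit: π_S = (90 - Q)q_S - (19q_S + (1/2)q_S²). Setting ∂π_S/∂q_S = 0: 71 - 3q_S - (q_J) = 0.
Juno's profit: π_J = (90 - Q)q_J - (41q_J + (1/2)q_J²). Setting ∂π_J/∂q_J = 0: 49 - 3q_J - (q_S) = 0.
Rearranging gives the reaction functions q_S = (71 - q_J)/3 and q_J = (49 - q_S)/3.
Substituting one into the other gives q_S = 41/2 and q_J = 19/2.
Total output Q = 30, so price P = 90 - 30 = 60.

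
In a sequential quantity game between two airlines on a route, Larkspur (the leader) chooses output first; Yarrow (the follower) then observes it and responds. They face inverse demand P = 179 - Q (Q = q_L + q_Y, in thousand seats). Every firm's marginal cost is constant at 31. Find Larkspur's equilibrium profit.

2738

The follower Yarrow best-responds to any q_L: π_Y = (179 - Q)q_Y - 31q_Y.
∂π_Y/∂q_Y = 148 - q_L - 2q_Y = 0 gives the reaction function q_Y = (148 - q_L)/2.
Larkspur substitutes q_Y(q_L) into its own profit: π_L = q_L(179 - q_L - (148 - q_L)/2) - 31q_L = (105 - (1/2)q_L)q_L - 31q_L.
Maximising: ∂π_L/∂q_L = 74 - q_L = 0, giving q_L = 74.
Then q_Y = (148 - 74)/2 = 37.
Price P = 179 - 111 = 68.
Larkspur's profit: (68 - 31)·74 = 2738.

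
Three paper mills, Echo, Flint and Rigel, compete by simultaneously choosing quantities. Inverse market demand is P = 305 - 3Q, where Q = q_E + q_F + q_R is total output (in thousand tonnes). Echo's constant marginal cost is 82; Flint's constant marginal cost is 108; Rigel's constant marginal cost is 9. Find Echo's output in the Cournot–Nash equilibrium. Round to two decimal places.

14.67

Echo's profit: π_E = (305 - 3Q)q_E - (82q_E). Setting ∂π_E/∂q_E = 0: 223 - 6q_E - 3(q_F + q_R) = 0.
Flint's profit: π_F = (305 - 3Q)q_F - (108q_F). Setting ∂π_F/∂q_F = 0: 197 - 6q_F - 3(q_E + q_R) = 0.
Rigel's first-order condition: 296 - 6q_R - 3(q_E + q_F) = 0.
Summing all 3 equations gives 716 − 12Q = 0, hence Q = 179/3.
Back-substituting: q_E = (223 − 179)/3 = 44/3, q_F = (197 − 179)/3 = 6, q_R = (296 − 179)/3 = 39.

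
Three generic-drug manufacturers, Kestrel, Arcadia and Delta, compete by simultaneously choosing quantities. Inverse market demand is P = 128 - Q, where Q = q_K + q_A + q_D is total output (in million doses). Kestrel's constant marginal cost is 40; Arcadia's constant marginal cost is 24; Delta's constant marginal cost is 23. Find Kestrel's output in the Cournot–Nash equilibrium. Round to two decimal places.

Kestrel's profit: π_K = (128 - Q)q_K - (40q_K). Setting ∂π_K/∂q_K = 0: 88 - 2q_K - (q_A + q_D) = 0.
Arcadia's first-order condition: 104 - 2q_A - (q_K + q_D) = 0.
Delta's profit: π_D = (128 - Q)q_D - (23q_D). Setting ∂π_D/∂q_D = 0: 105 - 2q_D - (q_K + q_A) = 0.
Adding the 3 conditions: 297 − 2Q − 2Q = 0, i.e. Q = 297/4.
Back-substituting: q_K = (88 − 297/4) = 55/4, q_A = (104 − 297/4) = 119/4, q_D = (105 − 297/4) = 123/4.

13.75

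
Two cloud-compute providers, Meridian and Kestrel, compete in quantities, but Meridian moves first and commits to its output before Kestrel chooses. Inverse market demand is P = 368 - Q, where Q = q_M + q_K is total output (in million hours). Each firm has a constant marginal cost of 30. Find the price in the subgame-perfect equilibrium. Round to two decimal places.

114.50

The follower Kestrel best-responds to any q_M: π_K = (368 - Q)q_K - 30q_K.
Follower FOC: 338 - q_M - 2q_K = 0, so q_K(q_M) = (338 - q_M)/2.
The leader anticipates this reaction. Substituting into P = 368 - Q gives P = 199 - (1/2)q_M, so π_M = (199 - (1/2)q_M)q_M - 30q_M.
Maximising: ∂π_M/∂q_M = 169 - q_M = 0, giving q_M = 169.
Then q_K = (338 - 169)/2 = 169/2.
Total output Q = 507/2, so price P = 368 - 507/2 = 229/2.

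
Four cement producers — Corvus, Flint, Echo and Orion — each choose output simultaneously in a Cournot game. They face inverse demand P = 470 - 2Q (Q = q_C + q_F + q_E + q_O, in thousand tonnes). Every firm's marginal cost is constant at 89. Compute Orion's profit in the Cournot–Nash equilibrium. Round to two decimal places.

Each firm earns π_i = (470 - 2Q)q_i - 89q_i.
Setting ∂π_i/∂q_i = 0 with rivals' quantities fixed: 381 - 4q_i - 2·Σ_{j≠i} q_j = 0.
With identical firms every q_j equals q_i, so Σ_{j≠i} q_j = 3q_i and 381 = 10q_i, giving q_i = 381/10.
Price P = 470 - 2·(762/5) = 826/5.
Orion's profit: (826/5 - 89)·(381/10) = 2903.2200.

2903.22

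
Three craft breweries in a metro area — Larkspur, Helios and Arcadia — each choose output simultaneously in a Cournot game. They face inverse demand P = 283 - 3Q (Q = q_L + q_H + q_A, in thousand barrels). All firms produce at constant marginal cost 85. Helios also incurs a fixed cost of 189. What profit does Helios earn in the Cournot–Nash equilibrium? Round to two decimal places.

A representative firm's profit is π_i = q_i(283 - 3Q) - 85q_i.
Setting ∂π_i/∂q_i = 0 with rivals' quantities fixed: 198 - 6q_i - 3·Σ_{j≠i} q_j = 0.
By symmetry each firm produces the same amount; substituting Σ_{j≠i} q_j = 2q_i yields q_i = 198/12 = 33/2.
Price P = 283 - 3·(99/2) = 269/2.
Helios's profit: (269/2 - 85)·(33/2) - 189 = 627.7500.

627.75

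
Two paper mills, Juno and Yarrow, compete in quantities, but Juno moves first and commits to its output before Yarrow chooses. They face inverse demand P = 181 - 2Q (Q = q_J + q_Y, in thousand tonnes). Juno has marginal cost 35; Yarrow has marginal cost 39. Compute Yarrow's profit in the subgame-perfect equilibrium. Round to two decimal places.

561.13

Solve by backward induction. Given q_J, the follower Yarrow maximises π_Y = (181 - 2q_J - 2q_Y)q_Y - 39q_Y.
∂π_Y/∂q_Y = 142 - 2q_J - 4q_Y = 0 gives the reaction function q_Y = (142 - 2q_J)/4.
Juno substitutes q_Y(q_J) into its own profit: π_J = q_J(181 - 2q_J - (142 - 2q_J)/2) - 35q_J = (110 - q_J)q_J - 35q_J.
Leader FOC: 75 - 2q_J = 0, so q_J = 75/2.
Then q_Y = (142 - 2·(75/2))/4 = 67/4.
Price P = 181 - 2·(217/4) = 145/2.
Yarrow's profit: (145/2 - 39)·(67/4) = 561.1250.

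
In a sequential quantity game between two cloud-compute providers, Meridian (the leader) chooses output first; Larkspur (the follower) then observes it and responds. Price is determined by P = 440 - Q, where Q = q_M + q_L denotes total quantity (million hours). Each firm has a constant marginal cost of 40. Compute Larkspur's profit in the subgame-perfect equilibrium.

10000

Solve by backward induction. Given q_M, the follower Larkspur maximises π_L = (440 - q_M - q_L)q_L - 40q_L.
∂π_L/∂q_L = 400 - q_M - 2q_L = 0 gives the reaction function q_L = (400 - q_M)/2.
The leader anticipates this reaction. Substituting into P = 440 - Q gives P = 240 - (1/2)q_M, so π_M = (240 - (1/2)q_M)q_M - 40q_M.
The leader's first-order condition 200 - q_M = 0 yields q_M = 200.
Then q_L = (400 - 200)/2 = 100.
Price P = 440 - 300 = 140.
Larkspur's profit: (140 - 40)·100 = 10000.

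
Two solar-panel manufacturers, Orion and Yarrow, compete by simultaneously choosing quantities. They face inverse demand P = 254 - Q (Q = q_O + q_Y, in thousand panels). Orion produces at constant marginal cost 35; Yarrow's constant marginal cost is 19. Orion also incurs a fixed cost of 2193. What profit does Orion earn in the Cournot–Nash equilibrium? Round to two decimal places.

2385.78

Orion's profit: π_O = (254 - Q)q_O - (35q_O). Setting ∂π_O/∂q_O = 0: 219 - 2q_O - (q_Y) = 0.
Yarrow's profit: π_Y = (254 - Q)q_Y - (19q_Y). Setting ∂π_Y/∂q_Y = 0: 235 - 2q_Y - (q_O) = 0.
Best responses: q_O = (219 - q_Y)/2, q_Y = (235 - q_O)/2.
Solving the pair: q_O = 203/3, q_Y = 251/3.
Price P = 254 - 454/3 = 308/3.
Orion's profit: (308/3 - 35)·(203/3) - 2193 = 2385.7778.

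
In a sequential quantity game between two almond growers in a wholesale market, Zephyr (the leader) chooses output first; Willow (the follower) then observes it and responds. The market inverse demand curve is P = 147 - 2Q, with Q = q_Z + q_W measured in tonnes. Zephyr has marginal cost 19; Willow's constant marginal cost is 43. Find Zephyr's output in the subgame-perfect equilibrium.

38

The follower Willow best-responds to any q_Z: π_W = (147 - 2Q)q_W - 43q_W.
Setting the follower's marginal profit to zero, 104 - 2q_Z - 4q_W = 0, i.e. q_W = (104 - 2q_Z)/4.
The leader anticipates this reaction. Substituting into P = 147 - 2Q gives P = 95 - q_Z, so π_Z = (95 - q_Z)q_Z - 19q_Z.
The leader's first-order condition 76 - 2q_Z = 0 yields q_Z = 38.
Then q_W = (104 - 2·38)/4 = 7.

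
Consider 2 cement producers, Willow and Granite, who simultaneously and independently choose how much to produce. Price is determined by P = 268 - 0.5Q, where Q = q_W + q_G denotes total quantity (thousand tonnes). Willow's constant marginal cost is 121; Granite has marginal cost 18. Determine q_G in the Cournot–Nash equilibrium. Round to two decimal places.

235.33

Willow's profit: π_W = (268 - 0.5Q)q_W - (121q_W). Setting ∂π_W/∂q_W = 0: 147 - q_W - (1/2)(q_G) = 0.
Granite's first-order condition: 250 - q_G - (1/2)(q_W) = 0.
Best responses: q_W = (147 - (1/2)q_G), q_G = (250 - (1/2)q_W).
Substituting one into the other gives q_W = 88/3 and q_G = 706/3.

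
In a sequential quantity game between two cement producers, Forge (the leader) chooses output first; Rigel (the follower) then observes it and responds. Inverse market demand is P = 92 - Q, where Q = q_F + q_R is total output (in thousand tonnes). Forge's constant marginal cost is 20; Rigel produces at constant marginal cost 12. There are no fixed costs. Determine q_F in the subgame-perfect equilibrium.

The follower Rigel best-responds to any q_F: π_R = (92 - Q)q_R - 12q_R.
Follower FOC: 80 - q_F - 2q_R = 0, so q_R(q_F) = (80 - q_F)/2.
Forge substitutes q_R(q_F) into its own profit: π_F = q_F(92 - q_F - (80 - q_F)/2) - 20q_F = (52 - (1/2)q_F)q_F - 20q_F.
Maximising: ∂π_F/∂q_F = 32 - q_F = 0, giving q_F = 32.
Then q_R = (80 - 32)/2 = 24.

32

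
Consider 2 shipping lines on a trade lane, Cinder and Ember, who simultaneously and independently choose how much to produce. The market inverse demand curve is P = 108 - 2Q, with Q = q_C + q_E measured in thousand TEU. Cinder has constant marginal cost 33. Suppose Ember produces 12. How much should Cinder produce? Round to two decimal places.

With the rival's output fixed at 12, Cinder's profit is π_C = (108 - 2·12 - 2q_C)q_C - (33q_C) = (84 - 2q_C)q_C - (33q_C).
∂π_C/∂q_C = 51 - 4q_C = 0, so q_C = 51/4.

12.75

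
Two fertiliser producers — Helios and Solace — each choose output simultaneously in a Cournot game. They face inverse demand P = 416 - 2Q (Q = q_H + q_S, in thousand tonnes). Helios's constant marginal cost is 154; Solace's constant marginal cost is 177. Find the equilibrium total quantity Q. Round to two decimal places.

83.50

Helios's profit: π_H = (416 - 2Q)q_H - (154q_H). Setting ∂π_H/∂q_H = 0: 262 - 4q_H - 2(q_S) = 0.
Solace's profit: π_S = (416 - 2Q)q_S - (177q_S). Setting ∂π_S/∂q_S = 0: 239 - 4q_S - 2(q_H) = 0.
Best responses: q_H = (262 - 2q_S)/4, q_S = (239 - 2q_H)/4.
Solving the pair: q_H = 95/2, q_S = 36.
Total output Q = 95/2 + 36 = 167/2.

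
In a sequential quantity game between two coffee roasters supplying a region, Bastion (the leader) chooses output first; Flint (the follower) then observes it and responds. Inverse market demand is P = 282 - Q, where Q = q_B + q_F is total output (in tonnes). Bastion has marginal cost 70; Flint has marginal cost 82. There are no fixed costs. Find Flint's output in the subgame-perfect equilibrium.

44

The follower Flint best-responds to any q_B: π_F = (282 - Q)q_F - 82q_F.
Setting the follower's marginal profit to zero, 200 - q_B - 2q_F = 0, i.e. q_F = (200 - q_B)/2.
The leader anticipates this reaction. Substituting into P = 282 - Q gives P = 182 - (1/2)q_B, so π_B = (182 - (1/2)q_B)q_B - 70q_B.
Leader FOC: 112 - q_B = 0, so q_B = 112.
Then q_F = (200 - 112)/2 = 44.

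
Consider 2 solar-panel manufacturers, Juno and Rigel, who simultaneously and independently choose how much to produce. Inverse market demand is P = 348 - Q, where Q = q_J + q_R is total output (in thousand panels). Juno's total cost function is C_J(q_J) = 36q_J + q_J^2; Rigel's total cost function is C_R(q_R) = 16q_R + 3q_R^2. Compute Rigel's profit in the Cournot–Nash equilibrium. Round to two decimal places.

Juno's profit: π_J = (348 - Q)q_J - (36q_J + q_J²). Setting ∂π_J/∂q_J = 0: 312 - 4q_J - (q_R) = 0.
Rigel's first-order condition: 332 - 8q_R - (q_J) = 0.
So q_J = (312 - q_R)/4 and q_R = (332 - q_J)/8.
Substituting one into the other gives q_J = 69.8065 and q_R = 1016/31.
Price P = 348 - 102.5806 = 245.4194.
Rigel's profit: 245.4194·(1016/31) - 16·(1016/31) - 3(1016/31)² = 4296.5911.

4296.59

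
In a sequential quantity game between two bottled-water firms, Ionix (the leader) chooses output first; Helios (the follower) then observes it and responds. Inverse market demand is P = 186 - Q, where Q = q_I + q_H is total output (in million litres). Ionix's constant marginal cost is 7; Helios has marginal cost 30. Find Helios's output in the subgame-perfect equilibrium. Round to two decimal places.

27.50

Solve by backward induction. Given q_I, the follower Helios maximises π_H = (186 - q_I - q_H)q_H - 30q_H.
Setting the follower's marginal profit to zero, 156 - q_I - 2q_H = 0, i.e. q_H = (156 - q_I)/2.
The leader anticipates this reaction. Substituting into P = 186 - Q gives P = 108 - (1/2)q_I, so π_I = (108 - (1/2)q_I)q_I - 7q_I.
Maximising: ∂π_I/∂q_I = 101 - q_I = 0, giving q_I = 101.
Then q_H = (156 - 101)/2 = 55/2.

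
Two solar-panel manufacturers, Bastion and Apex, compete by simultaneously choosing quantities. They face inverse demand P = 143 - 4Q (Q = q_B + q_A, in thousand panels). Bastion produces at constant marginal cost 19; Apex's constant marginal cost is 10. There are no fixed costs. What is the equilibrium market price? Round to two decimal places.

Bastion's profit: π_B = (143 - 4Q)q_B - (19q_B). Setting ∂π_B/∂q_B = 0: 124 - 8q_B - 4(q_A) = 0.
Apex's first-order condition: 133 - 8q_A - 4(q_B) = 0.
Rearranging gives the reaction functions q_B = (124 - 4q_A)/8 and q_A = (133 - 4q_B)/8.
Solving the pair: q_B = 115/12, q_A = 71/6.
Total output Q = 257/12, so price P = 143 - 4·(257/12) = 172/3.

57.33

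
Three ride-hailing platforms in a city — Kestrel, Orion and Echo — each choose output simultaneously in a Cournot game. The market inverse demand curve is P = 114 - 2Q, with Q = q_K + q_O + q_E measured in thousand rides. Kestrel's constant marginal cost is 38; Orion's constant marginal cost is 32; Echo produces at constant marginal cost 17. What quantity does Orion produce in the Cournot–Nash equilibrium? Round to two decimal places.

9.13

Kestrel's profit: π_K = (114 - 2Q)q_K - (38q_K). Setting ∂π_K/∂q_K = 0: 76 - 4q_K - 2(q_O + q_E) = 0.
Orion's first-order condition: 82 - 4q_O - 2(q_K + q_E) = 0.
Echo's first-order condition: 97 - 4q_E - 2(q_K + q_O) = 0.
Adding the 3 conditions: 255 − 4Q − 4Q = 0, i.e. Q = 255/8.
Back-substituting: q_K = (76 − 255/4)/2 = 49/8, q_O = (82 − 255/4)/2 = 73/8, q_E = (97 − 255/4)/2 = 133/8.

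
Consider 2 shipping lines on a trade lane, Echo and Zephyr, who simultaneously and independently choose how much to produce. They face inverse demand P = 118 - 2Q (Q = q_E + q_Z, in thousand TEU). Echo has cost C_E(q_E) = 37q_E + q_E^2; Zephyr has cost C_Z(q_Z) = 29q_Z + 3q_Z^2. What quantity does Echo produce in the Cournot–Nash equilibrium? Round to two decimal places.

Echo's profit: π_E = (118 - 2Q)q_E - (37q_E + q_E²). Setting ∂π_E/∂q_E = 0: 81 - 6q_E - 2(q_Z) = 0.
Zephyr's profit: π_Z = (118 - 2Q)q_Z - (29q_Z + 3q_Z²). Setting ∂π_Z/∂q_Z = 0: 89 - 10q_Z - 2(q_E) = 0.
Rearranging gives the reaction functions q_E = (81 - 2q_Z)/6 and q_Z = (89 - 2q_E)/10.
Substituting one into the other gives q_E = 79/7 and q_Z = 93/14.

11.29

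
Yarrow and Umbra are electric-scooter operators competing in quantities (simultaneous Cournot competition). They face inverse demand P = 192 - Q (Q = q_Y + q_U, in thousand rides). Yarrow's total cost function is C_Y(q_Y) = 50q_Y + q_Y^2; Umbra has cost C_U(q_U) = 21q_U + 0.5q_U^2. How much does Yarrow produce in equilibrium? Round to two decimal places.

Yarrow's profit: π_Y = (192 - Q)q_Y - (50q_Y + q_Y²). Setting ∂π_Y/∂q_Y = 0: 142 - 4q_Y - (q_U) = 0.
Umbra's first-order condition: 171 - 3q_U - (q_Y) = 0.
Rearranging gives the reaction functions q_Y = (142 - q_U)/4 and q_U = (171 - q_Y)/3.
Substituting one into the other gives q_Y = 255/11 and q_U = 542/11.

23.18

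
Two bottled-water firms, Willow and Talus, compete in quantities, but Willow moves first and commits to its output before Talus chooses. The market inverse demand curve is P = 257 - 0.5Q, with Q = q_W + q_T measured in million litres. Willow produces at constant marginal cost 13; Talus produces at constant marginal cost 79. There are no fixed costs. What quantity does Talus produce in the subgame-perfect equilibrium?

The follower Talus best-responds to any q_W: π_T = (257 - 0.5Q)q_T - 79q_T.
Follower FOC: 178 - (1/2)q_W - q_T = 0, so q_T(q_W) = (178 - (1/2)q_W).
The leader anticipates this reaction. Substituting into P = 257 - 0.5Q gives P = 168 - (1/4)q_W, so π_W = (168 - (1/4)q_W)q_W - 13q_W.
Leader FOC: 155 - (1/2)q_W = 0, so q_W = 310.
Then q_T = (178 - (1/2)·310) = 23.

23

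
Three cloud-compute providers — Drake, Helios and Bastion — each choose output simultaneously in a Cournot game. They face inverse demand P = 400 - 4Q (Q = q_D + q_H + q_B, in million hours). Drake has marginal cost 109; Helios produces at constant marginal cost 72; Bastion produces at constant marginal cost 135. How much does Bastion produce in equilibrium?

Drake's profit: π_D = (400 - 4Q)q_D - (109q_D). Setting ∂π_D/∂q_D = 0: 291 - 8q_D - 4(q_H + q_B) = 0.
Helios's first-order condition: 328 - 8q_H - 4(q_D + q_B) = 0.
Bastion's first-order condition: 265 - 8q_B - 4(q_D + q_H) = 0.
Summing all 3 equations gives 884 − 16Q = 0, hence Q = 221/4.
Back-substituting: q_D = (291 − 221)/4 = 35/2, q_H = (328 − 221)/4 = 107/4, q_B = (265 − 221)/4 = 11.

11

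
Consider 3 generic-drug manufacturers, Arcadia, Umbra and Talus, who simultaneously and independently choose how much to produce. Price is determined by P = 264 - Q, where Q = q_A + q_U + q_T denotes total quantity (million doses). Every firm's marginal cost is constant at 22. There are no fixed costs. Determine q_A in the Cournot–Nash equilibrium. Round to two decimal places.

Each firm earns π_i = (264 - Q)q_i - 22q_i.
First-order condition (treating rivals' output as given): 242 - 2q_i - Σ_{j≠i} q_j = 0.
With identical firms every q_j equals q_i, so Σ_{j≠i} q_j = 2q_i and 242 = 4q_i, giving q_i = 121/2.

60.50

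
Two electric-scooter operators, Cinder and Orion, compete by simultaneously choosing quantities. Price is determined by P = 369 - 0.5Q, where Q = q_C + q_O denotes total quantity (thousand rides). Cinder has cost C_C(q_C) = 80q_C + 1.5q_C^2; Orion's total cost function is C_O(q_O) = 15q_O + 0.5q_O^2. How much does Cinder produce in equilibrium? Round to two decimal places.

Cinder's profit: π_C = (369 - 0.5Q)q_C - (80q_C + (3/2)q_C²). Setting ∂π_C/∂q_C = 0: 289 - 4q_C - (1/2)(q_O) = 0.
Orion's first-order condition: 354 - 2q_O - (1/2)(q_C) = 0.
Rearranging gives the reaction functions q_C = (289 - (1/2)q_O)/4 and q_O = (354 - (1/2)q_C)/2.
Solving the pair: q_C = 1604/31, q_O = 164.0645.

51.74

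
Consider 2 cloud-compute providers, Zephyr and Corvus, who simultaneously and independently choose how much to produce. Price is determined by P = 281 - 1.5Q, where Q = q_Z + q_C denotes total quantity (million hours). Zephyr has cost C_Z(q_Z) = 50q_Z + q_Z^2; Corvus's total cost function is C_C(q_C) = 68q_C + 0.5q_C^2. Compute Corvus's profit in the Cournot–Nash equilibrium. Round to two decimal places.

3277.08

Zephyr's profit: π_Z = (281 - 1.5Q)q_Z - (50q_Z + q_Z²). Setting ∂π_Z/∂q_Z = 0: 231 - 5q_Z - (3/2)(q_C) = 0.
Corvus's profit: π_C = (281 - 1.5Q)q_C - (68q_C + (1/2)q_C²). Setting ∂π_C/∂q_C = 0: 213 - 4q_C - (3/2)(q_Z) = 0.
Best responses: q_Z = (231 - (3/2)q_C)/5, q_C = (213 - (3/2)q_Z)/4.
Solving the pair: q_Z = 34.0563, q_C = 40.4789.
Price P = 281 - (3/2)·74.5352 = 169.1972.
Corvus's profit: 169.1972·40.4789 - 68·40.4789 - (1/2)·40.4789² = 3277.0784.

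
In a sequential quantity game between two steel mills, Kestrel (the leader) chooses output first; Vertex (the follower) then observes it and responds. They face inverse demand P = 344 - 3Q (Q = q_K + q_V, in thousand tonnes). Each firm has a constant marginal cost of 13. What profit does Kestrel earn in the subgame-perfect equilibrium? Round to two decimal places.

The follower Vertex best-responds to any q_K: π_V = (344 - 3Q)q_V - 13q_V.
Setting the follower's marginal profit to zero, 331 - 3q_K - 6q_V = 0, i.e. q_V = (331 - 3q_K)/6.
Kestrel substitutes q_V(q_K) into its own profit: π_K = q_K(344 - 3q_K - (331 - 3q_K)/2) - 13q_K = (357/2 - (3/2)q_K)q_K - 13q_K.
Maximising: ∂π_K/∂q_K = 331/2 - 3q_K = 0, giving q_K = 331/6.
Then q_V = (331 - 3·(331/6))/6 = 331/12.
Price P = 344 - 3·(331/4) = 383/4.
Kestrel's profit: (383/4 - 13)·(331/6) = 4565.0417.

4565.04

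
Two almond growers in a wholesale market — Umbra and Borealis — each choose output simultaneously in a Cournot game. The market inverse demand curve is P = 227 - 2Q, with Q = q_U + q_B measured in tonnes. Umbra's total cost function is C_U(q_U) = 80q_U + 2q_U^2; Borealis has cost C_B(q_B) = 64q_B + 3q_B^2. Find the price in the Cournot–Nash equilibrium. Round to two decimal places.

170.32

Umbra's profit: π_U = (227 - 2Q)q_U - (80q_U + 2q_U²). Setting ∂π_U/∂q_U = 0: 147 - 8q_U - 2(q_B) = 0.
Borealis's profit: π_B = (227 - 2Q)q_B - (64q_B + 3q_B²). Setting ∂π_B/∂q_B = 0: 163 - 10q_B - 2(q_U) = 0.
Best responses: q_U = (147 - 2q_B)/8, q_B = (163 - 2q_U)/10.
Solving the pair: q_U = 286/19, q_B = 505/38.
Total output Q = 1077/38, so price P = 227 - 2·(1077/38) = 170.3158.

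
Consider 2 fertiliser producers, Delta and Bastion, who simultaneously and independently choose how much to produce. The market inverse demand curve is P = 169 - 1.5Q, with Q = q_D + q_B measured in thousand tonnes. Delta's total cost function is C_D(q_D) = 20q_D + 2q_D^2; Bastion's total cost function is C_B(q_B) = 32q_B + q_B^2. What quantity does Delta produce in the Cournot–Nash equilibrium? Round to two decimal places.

Delta's profit: π_D = (169 - 1.5Q)q_D - (20q_D + 2q_D²). Setting ∂π_D/∂q_D = 0: 149 - 7q_D - (3/2)(q_B) = 0.
Bastion's first-order condition: 137 - 5q_B - (3/2)(q_D) = 0.
So q_D = (149 - (3/2)q_B)/7 and q_B = (137 - (3/2)q_D)/5.
Substituting one into the other gives q_D = 16.4733 and q_B = 22.4580.

16.47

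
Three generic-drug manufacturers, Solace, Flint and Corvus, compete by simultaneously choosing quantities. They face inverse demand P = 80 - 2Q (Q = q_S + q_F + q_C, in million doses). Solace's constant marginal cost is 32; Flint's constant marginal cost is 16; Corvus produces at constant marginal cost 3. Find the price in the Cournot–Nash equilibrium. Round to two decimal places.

Solace's profit: π_S = (80 - 2Q)q_S - (32q_S). Setting ∂π_S/∂q_S = 0: 48 - 4q_S - 2(q_F + q_C) = 0.
Flint's profit: π_F = (80 - 2Q)q_F - (16q_F). Setting ∂π_F/∂q_F = 0: 64 - 4q_F - 2(q_S + q_C) = 0.
Corvus's profit: π_C = (80 - 2Q)q_C - (3q_C). Setting ∂π_C/∂q_C = 0: 77 - 4q_C - 2(q_S + q_F) = 0.
Summing all 3 equations gives 189 − 8Q = 0, hence Q = 189/8.
Back-substituting: q_S = (48 − 189/4)/2 = 3/8, q_F = (64 − 189/4)/2 = 67/8, q_C = (77 − 189/4)/2 = 119/8.
Total output Q = 189/8, so price P = 80 - 2·(189/8) = 131/4.

32.75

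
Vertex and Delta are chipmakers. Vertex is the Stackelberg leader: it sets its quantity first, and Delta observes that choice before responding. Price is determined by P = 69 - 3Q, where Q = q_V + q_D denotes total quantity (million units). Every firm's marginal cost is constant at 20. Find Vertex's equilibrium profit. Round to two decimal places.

The follower Delta best-responds to any q_V: π_D = (69 - 3Q)q_D - 20q_D.
Follower FOC: 49 - 3q_V - 6q_D = 0, so q_D(q_V) = (49 - 3q_V)/6.
The leader anticipates this reaction. Substituting into P = 69 - 3Q gives P = 89/2 - (3/2)q_V, so π_V = (89/2 - (3/2)q_V)q_V - 20q_V.
Leader FOC: 49/2 - 3q_V = 0, so q_V = 49/6.
Then q_D = (49 - 3·(49/6))/6 = 49/12.
Price P = 69 - 3·(49/4) = 129/4.
Vertex's profit: (129/4 - 20)·(49/6) = 100.0417.

100.04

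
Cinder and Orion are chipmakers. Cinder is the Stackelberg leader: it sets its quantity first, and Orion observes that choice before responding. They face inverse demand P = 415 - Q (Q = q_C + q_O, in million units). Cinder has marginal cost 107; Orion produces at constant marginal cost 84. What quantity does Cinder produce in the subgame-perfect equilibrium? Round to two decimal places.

142.50

Solve by backward induction. Given q_C, the follower Orion maximises π_O = (415 - q_C - q_O)q_O - 84q_O.
Setting the follower's marginal profit to zero, 331 - q_C - 2q_O = 0, i.e. q_O = (331 - q_C)/2.
Cinder substitutes q_O(q_C) into its own profit: π_C = q_C(415 - q_C - (331 - q_C)/2) - 107q_C = (499/2 - (1/2)q_C)q_C - 107q_C.
The leader's first-order condition 285/2 - q_C = 0 yields q_C = 285/2.
Then q_O = (331 - 285/2)/2 = 377/4.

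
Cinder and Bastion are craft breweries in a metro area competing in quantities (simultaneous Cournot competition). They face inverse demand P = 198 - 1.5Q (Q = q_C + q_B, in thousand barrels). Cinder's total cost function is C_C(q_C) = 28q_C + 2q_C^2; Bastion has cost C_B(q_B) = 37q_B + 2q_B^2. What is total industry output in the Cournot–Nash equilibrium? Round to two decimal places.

38.94

Cinder's profit: π_C = (198 - 1.5Q)q_C - (28q_C + 2q_C²). Setting ∂π_C/∂q_C = 0: 170 - 7q_C - (3/2)(q_B) = 0.
Bastion's first-order condition: 161 - 7q_B - (3/2)(q_C) = 0.
Best responses: q_C = (170 - (3/2)q_B)/7, q_B = (161 - (3/2)q_C)/7.
Substituting one into the other gives q_C = 20.2888 and q_B = 18.6524.
Total output Q = 20.2888 + 18.6524 = 662/17.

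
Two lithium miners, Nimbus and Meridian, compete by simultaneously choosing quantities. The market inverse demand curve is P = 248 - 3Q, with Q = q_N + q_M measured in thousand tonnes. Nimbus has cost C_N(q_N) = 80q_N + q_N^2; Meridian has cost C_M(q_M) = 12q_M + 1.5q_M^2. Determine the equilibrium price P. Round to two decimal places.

143.81

Nimbus's profit: π_N = (248 - 3Q)q_N - (80q_N + q_N²). Setting ∂π_N/∂q_N = 0: 168 - 8q_N - 3(q_M) = 0.
Meridian's first-order condition: 236 - 9q_M - 3(q_N) = 0.
Best responses: q_N = (168 - 3q_M)/8, q_M = (236 - 3q_N)/9.
Solving the pair: q_N = 268/21, q_M = 1384/63.
Total output Q = 34.7302, so price P = 248 - 3·34.7302 = 143.8095.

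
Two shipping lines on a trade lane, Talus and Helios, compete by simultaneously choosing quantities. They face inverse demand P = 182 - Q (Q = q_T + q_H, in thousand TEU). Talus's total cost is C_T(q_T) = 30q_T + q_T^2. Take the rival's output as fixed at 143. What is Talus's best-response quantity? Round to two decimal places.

With the rival's output fixed at 143, Talus's profit is π_T = (182 - 143 - q_T)q_T - (30q_T + q_T²) = (39 - q_T)q_T - (30q_T + q_T²).
∂π_T/∂q_T = 9 - 4q_T = 0, so q_T = 9/4.

2.25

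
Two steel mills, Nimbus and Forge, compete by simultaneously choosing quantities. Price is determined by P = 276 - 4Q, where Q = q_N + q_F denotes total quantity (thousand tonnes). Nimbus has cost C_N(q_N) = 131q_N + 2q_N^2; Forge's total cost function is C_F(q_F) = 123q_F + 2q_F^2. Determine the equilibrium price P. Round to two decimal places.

Nimbus's profit: π_N = (276 - 4Q)q_N - (131q_N + 2q_N²). Setting ∂π_N/∂q_N = 0: 145 - 12q_N - 4(q_F) = 0.
Forge's profit: π_F = (276 - 4Q)q_F - (123q_F + 2q_F²). Setting ∂π_F/∂q_F = 0: 153 - 12q_F - 4(q_N) = 0.
So q_N = (145 - 4q_F)/12 and q_F = (153 - 4q_N)/12.
Substituting one into the other gives q_N = 141/16 and q_F = 157/16.
Total output Q = 149/8, so price P = 276 - 4·(149/8) = 403/2.

201.50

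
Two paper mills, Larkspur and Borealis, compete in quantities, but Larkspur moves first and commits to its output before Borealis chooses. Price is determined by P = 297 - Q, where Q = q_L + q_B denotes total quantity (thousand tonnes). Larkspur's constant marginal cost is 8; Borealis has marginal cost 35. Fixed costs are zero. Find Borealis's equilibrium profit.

Solve by backward induction. Given q_L, the follower Borealis maximises π_B = (297 - q_L - q_B)q_B - 35q_B.
∂π_B/∂q_B = 262 - q_L - 2q_B = 0 gives the reaction function q_B = (262 - q_L)/2.
The leader anticipates this reaction. Substituting into P = 297 - Q gives P = 166 - (1/2)q_L, so π_L = (166 - (1/2)q_L)q_L - 8q_L.
The leader's first-order condition 158 - q_L = 0 yields q_L = 158.
Then q_B = (262 - 158)/2 = 52.
Price P = 297 - 210 = 87.
Borealis's profit: (87 - 35)·52 = 2704.

2704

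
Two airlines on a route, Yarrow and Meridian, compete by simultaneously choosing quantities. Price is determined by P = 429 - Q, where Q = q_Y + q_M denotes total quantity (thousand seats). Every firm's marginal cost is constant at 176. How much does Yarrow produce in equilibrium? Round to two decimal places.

84.33

Each firm earns π_i = (429 - Q)q_i - 176q_i.
First-order condition (treating rivals' output as given): 253 - 2q_i - q_j = 0.
With identical firms every q_j equals q_i, so q_j = q_i and 253 = 3q_i, giving q_i = 253/3.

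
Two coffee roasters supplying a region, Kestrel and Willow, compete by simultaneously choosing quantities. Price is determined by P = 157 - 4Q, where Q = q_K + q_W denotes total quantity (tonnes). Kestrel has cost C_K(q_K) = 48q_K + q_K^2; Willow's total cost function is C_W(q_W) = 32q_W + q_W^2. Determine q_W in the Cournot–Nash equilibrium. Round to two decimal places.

Kestrel's profit: π_K = (157 - 4Q)q_K - (48q_K + q_K²). Setting ∂π_K/∂q_K = 0: 109 - 10q_K - 4(q_W) = 0.
Willow's first-order condition: 125 - 10q_W - 4(q_K) = 0.
Rearranging gives the reaction functions q_K = (109 - 4q_W)/10 and q_W = (125 - 4q_K)/10.
Solving the pair: q_K = 295/42, q_W = 407/42.

9.69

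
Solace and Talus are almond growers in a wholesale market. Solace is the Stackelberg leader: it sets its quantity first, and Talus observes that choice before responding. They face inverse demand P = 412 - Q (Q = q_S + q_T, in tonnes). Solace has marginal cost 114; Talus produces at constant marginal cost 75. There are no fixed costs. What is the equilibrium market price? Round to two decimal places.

Solve by backward induction. Given q_S, the follower Talus maximises π_T = (412 - q_S - q_T)q_T - 75q_T.
∂π_T/∂q_T = 337 - q_S - 2q_T = 0 gives the reaction function q_T = (337 - q_S)/2.
Solace substitutes q_T(q_S) into its own profit: π_S = q_S(412 - q_S - (337 - q_S)/2) - 114q_S = (487/2 - (1/2)q_S)q_S - 114q_S.
The leader's first-order condition 259/2 - q_S = 0 yields q_S = 259/2.
Then q_T = (337 - 259/2)/2 = 415/4.
Total output Q = 933/4, so price P = 412 - 933/4 = 715/4.

178.75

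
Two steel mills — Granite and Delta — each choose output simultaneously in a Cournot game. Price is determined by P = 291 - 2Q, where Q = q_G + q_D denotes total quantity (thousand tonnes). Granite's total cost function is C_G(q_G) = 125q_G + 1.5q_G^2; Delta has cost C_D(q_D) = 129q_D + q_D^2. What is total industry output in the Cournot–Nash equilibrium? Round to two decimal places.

Granite's profit: π_G = (291 - 2Q)q_G - (125q_G + (3/2)q_G²). Setting ∂π_G/∂q_G = 0: 166 - 7q_G - 2(q_D) = 0.
Delta's profit: π_D = (291 - 2Q)q_D - (129q_D + q_D²). Setting ∂π_D/∂q_D = 0: 162 - 6q_D - 2(q_G) = 0.
Rearranging gives the reaction functions q_G = (166 - 2q_D)/7 and q_D = (162 - 2q_G)/6.
Solving the pair: q_G = 336/19, q_D = 401/19.
Total output Q = 336/19 + 401/19 = 737/19.

38.79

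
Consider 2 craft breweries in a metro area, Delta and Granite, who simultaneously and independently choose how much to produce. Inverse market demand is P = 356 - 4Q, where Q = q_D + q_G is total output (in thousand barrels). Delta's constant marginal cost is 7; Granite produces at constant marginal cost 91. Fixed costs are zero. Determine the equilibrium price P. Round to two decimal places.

151.33

Delta's profit: π_D = (356 - 4Q)q_D - (7q_D). Setting ∂π_D/∂q_D = 0: 349 - 8q_D - 4(q_G) = 0.
Granite's first-order condition: 265 - 8q_G - 4(q_D) = 0.
Rearranging gives the reaction functions q_D = (349 - 4q_G)/8 and q_G = (265 - 4q_D)/8.
Solving the pair: q_D = 433/12, q_G = 181/12.
Total output Q = 307/6, so price P = 356 - 4·(307/6) = 454/3.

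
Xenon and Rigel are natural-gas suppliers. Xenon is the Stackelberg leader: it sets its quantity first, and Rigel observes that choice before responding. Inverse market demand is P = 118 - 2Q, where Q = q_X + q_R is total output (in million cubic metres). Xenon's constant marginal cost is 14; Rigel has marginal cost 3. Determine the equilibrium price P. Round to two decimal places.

Solve by backward induction. Given q_X, the follower Rigel maximises π_R = (118 - 2q_X - 2q_R)q_R - 3q_R.
∂π_R/∂q_R = 115 - 2q_X - 4q_R = 0 gives the reaction function q_R = (115 - 2q_X)/4.
Xenon substitutes q_R(q_X) into its own profit: π_X = q_X(118 - 2q_X - (115 - 2q_X)/2) - 14q_X = (121/2 - q_X)q_X - 14q_X.
Maximising: ∂π_X/∂q_X = 93/2 - 2q_X = 0, giving q_X = 93/4.
Then q_R = (115 - 2·(93/4))/4 = 137/8.
Total output Q = 323/8, so price P = 118 - 2·(323/8) = 149/4.

37.25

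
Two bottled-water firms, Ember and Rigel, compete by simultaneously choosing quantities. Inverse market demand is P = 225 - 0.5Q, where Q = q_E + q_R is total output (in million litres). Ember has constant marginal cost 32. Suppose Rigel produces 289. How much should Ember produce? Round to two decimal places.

48.50

With the rival's output fixed at 289, Ember's profit is π_E = (225 - (1/2)·289 - (1/2)q_E)q_E - (32q_E) = (161/2 - (1/2)q_E)q_E - (32q_E).
∂π_E/∂q_E = 97/2 - q_E = 0, so q_E = 97/2.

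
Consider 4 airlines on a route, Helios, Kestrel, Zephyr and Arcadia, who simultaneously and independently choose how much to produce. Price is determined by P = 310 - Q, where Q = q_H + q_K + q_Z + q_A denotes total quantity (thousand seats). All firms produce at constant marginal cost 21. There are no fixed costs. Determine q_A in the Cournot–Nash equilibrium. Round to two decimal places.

Each firm earns π_i = (310 - Q)q_i - 21q_i.
Setting ∂π_i/∂q_i = 0 with rivals' quantities fixed: 289 - 2q_i - Σ_{j≠i} q_j = 0.
With identical firms every q_j equals q_i, so Σ_{j≠i} q_j = 3q_i and 289 = 5q_i, giving q_i = 289/5.

57.80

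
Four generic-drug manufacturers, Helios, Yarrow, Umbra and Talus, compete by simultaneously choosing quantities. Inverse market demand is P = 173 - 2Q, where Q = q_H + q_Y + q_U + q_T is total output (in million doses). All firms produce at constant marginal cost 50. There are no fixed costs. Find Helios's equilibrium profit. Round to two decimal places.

302.58

Each firm earns π_i = (173 - 2Q)q_i - 50q_i.
First-order condition (treating rivals' output as given): 123 - 4q_i - 2·Σ_{j≠i} q_j = 0.
By symmetry each firm produces the same amount; substituting Σ_{j≠i} q_j = 3q_i yields q_i = 123/10.
Price P = 173 - 2·(246/5) = 373/5.
Helios's profit: (373/5 - 50)·(123/10) = 302.5800.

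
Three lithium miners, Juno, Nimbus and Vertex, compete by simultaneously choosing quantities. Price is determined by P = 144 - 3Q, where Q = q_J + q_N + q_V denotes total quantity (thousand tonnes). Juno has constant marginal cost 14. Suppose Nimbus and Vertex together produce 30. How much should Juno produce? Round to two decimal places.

With rivals' combined output fixed at 30, Juno's profit is π_J = (144 - 3·30 - 3q_J)q_J - (14q_J) = (54 - 3q_J)q_J - (14q_J).
∂π_J/∂q_J = 40 - 6q_J = 0, so q_J = 20/3.

6.67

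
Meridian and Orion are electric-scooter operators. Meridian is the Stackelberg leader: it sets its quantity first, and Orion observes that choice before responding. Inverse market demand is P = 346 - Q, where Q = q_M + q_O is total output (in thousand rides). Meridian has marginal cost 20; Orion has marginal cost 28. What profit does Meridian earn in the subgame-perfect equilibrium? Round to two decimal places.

13944.50

The follower Orion best-responds to any q_M: π_O = (346 - Q)q_O - 28q_O.
∂π_O/∂q_O = 318 - q_M - 2q_O = 0 gives the reaction function q_O = (318 - q_M)/2.
Meridian substitutes q_O(q_M) into its own profit: π_M = q_M(346 - q_M - (318 - q_M)/2) - 20q_M = (187 - (1/2)q_M)q_M - 20q_M.
Maximising: ∂π_M/∂q_M = 167 - q_M = 0, giving q_M = 167.
Then q_O = (318 - 167)/2 = 151/2.
Price P = 346 - 485/2 = 207/2.
Meridian's profit: (207/2 - 20)·167 = 13944.5000.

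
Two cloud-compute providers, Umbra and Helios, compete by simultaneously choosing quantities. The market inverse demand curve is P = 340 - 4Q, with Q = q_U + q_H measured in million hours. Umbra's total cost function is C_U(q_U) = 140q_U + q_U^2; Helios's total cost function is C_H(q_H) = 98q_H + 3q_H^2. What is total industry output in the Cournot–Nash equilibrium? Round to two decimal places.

Umbra's profit: π_U = (340 - 4Q)q_U - (140q_U + q_U²). Setting ∂π_U/∂q_U = 0: 200 - 10q_U - 4(q_H) = 0.
Helios's profit: π_H = (340 - 4Q)q_H - (98q_H + 3q_H²). Setting ∂π_H/∂q_H = 0: 242 - 14q_H - 4(q_U) = 0.
Best responses: q_U = (200 - 4q_H)/10, q_H = (242 - 4q_U)/14.
Solving the pair: q_U = 458/31, q_H = 405/31.
Total output Q = 458/31 + 405/31 = 863/31.

27.84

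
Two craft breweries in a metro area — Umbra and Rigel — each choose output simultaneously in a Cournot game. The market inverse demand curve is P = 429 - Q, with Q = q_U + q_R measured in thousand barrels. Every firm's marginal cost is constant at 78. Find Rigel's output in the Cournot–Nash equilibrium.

117

A representative firm's profit is π_i = q_i(429 - Q) - 78q_i.
Setting ∂π_i/∂q_i = 0 with rivals' quantities fixed: 351 - 2q_i - q_j = 0.
With identical firms every q_j equals q_i, so q_j = q_i and 351 = 3q_i, giving q_i = 117.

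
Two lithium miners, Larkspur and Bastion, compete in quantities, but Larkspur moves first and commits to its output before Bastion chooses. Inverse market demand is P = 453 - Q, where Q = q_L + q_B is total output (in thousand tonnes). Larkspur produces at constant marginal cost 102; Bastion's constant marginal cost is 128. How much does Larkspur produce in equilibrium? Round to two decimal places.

188.50

The follower Bastion best-responds to any q_L: π_B = (453 - Q)q_B - 128q_B.
∂π_B/∂q_B = 325 - q_L - 2q_B = 0 gives the reaction function q_B = (325 - q_L)/2.
The leader anticipates this reaction. Substituting into P = 453 - Q gives P = 581/2 - (1/2)q_L, so π_L = (581/2 - (1/2)q_L)q_L - 102q_L.
The leader's first-order condition 377/2 - q_L = 0 yields q_L = 377/2.
Then q_B = (325 - 377/2)/2 = 273/4.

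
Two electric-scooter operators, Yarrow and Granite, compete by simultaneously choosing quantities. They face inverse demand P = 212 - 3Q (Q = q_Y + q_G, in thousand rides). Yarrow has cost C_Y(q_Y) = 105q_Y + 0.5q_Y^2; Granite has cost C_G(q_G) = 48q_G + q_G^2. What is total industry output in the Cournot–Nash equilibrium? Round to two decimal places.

Yarrow's profit: π_Y = (212 - 3Q)q_Y - (105q_Y + (1/2)q_Y²). Setting ∂π_Y/∂q_Y = 0: 107 - 7q_Y - 3(q_G) = 0.
Granite's first-order condition: 164 - 8q_G - 3(q_Y) = 0.
Rearranging gives the reaction functions q_Y = (107 - 3q_G)/7 and q_G = (164 - 3q_Y)/8.
Solving the pair: q_Y = 364/47, q_G = 827/47.
Total output Q = 364/47 + 827/47 = 1191/47.

25.34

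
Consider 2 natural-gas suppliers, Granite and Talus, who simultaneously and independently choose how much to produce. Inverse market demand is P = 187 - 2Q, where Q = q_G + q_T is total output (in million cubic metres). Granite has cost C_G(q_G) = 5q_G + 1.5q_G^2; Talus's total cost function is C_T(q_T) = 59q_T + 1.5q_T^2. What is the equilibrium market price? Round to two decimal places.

Granite's profit: π_G = (187 - 2Q)q_G - (5q_G + (3/2)q_G²). Setting ∂π_G/∂q_G = 0: 182 - 7q_G - 2(q_T) = 0.
Talus's first-order condition: 128 - 7q_T - 2(q_G) = 0.
Rearranging gives the reaction functions q_G = (182 - 2q_T)/7 and q_T = (128 - 2q_G)/7.
Solving the pair: q_G = 1018/45, q_T = 532/45.
Total output Q = 310/9, so price P = 187 - 2·(310/9) = 1063/9.

118.11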